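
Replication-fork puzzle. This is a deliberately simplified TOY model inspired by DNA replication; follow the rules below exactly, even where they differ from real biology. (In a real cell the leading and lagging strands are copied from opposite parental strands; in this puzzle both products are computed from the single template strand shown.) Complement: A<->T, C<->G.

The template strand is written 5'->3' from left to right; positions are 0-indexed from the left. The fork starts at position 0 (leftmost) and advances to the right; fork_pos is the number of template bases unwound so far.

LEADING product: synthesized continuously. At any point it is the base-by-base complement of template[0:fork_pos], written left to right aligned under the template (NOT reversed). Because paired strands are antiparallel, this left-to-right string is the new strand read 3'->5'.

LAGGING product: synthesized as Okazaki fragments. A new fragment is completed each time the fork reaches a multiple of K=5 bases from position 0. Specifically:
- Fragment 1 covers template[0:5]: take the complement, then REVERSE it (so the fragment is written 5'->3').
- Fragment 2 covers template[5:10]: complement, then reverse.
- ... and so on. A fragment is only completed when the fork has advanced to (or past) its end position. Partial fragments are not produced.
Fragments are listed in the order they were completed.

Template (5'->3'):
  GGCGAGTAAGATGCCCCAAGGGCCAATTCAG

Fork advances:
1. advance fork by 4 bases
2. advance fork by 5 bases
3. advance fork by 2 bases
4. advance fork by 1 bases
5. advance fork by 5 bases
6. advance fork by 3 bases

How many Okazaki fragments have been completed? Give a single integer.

Step 1: advance 4 -> fork_pos = 0 + 4 = 4. Next multiple of 5 is 5 (not reached); still 0 fragment(s).
Step 2: advance 5 -> fork_pos = 4 + 5 = 9. Reached multiple(s) of 5: 5 -> fragment 1 completed (1 total).
Step 3: advance 2 -> fork_pos = 9 + 2 = 11. Reached multiple(s) of 5: 10 -> fragment 2 completed (2 total).
Step 4: advance 1 -> fork_pos = 11 + 1 = 12. Next multiple of 5 is 15 (not reached); still 2 fragment(s).
Step 5: advance 5 -> fork_pos = 12 + 5 = 17. Reached multiple(s) of 5: 15 -> fragment 3 completed (3 total).
Step 6: advance 3 -> fork_pos = 17 + 3 = 20. Reached multiple(s) of 5: 20 -> fragment 4 completed (4 total).
Check: final fork_pos = 20; the multiples of 5 that are <= 20 are 5..20 -> 20 // 5 = 4 completed fragment(s).

Answer: 4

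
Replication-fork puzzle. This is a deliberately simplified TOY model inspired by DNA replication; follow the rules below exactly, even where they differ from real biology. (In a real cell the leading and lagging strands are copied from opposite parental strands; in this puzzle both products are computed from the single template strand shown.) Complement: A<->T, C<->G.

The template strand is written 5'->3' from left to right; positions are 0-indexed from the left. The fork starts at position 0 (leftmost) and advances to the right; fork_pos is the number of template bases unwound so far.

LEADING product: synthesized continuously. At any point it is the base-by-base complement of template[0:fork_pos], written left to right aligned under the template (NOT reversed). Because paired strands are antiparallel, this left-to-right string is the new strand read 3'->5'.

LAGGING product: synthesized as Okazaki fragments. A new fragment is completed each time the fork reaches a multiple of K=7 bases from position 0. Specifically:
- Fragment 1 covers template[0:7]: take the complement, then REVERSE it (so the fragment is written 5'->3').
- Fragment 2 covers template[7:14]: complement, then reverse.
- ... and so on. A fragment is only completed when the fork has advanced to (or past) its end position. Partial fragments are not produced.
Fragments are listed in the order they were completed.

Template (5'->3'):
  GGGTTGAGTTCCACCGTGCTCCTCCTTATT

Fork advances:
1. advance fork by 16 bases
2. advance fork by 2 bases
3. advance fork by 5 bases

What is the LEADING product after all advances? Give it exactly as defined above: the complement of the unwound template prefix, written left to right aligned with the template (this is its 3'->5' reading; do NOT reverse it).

Step 1: advance 16 -> fork_pos = 0 + 16 = 16.
Step 2: advance 2 -> fork_pos = 16 + 2 = 18.
Step 3: advance 5 -> fork_pos = 18 + 5 = 23.
Unwound prefix: template[0:23] = GGGTTGAGTTCCACCGTGCTCCT
Complement it base by base (A<->T, C<->G), keeping left-to-right order:
  [0:5] GGGTT -> CCCAA
  [5:10] GAGTT -> CTCAA
  [10:15] CCACC -> GGTGG
  [15:20] GTGCT -> CACGA
  [20:23] CCT -> GGA
Concatenate: CCCAACTCAAGGTGGCACGAGGA (length 23; written aligned with the template, i.e. 3'->5').

Answer: CCCAACTCAAGGTGGCACGAGGA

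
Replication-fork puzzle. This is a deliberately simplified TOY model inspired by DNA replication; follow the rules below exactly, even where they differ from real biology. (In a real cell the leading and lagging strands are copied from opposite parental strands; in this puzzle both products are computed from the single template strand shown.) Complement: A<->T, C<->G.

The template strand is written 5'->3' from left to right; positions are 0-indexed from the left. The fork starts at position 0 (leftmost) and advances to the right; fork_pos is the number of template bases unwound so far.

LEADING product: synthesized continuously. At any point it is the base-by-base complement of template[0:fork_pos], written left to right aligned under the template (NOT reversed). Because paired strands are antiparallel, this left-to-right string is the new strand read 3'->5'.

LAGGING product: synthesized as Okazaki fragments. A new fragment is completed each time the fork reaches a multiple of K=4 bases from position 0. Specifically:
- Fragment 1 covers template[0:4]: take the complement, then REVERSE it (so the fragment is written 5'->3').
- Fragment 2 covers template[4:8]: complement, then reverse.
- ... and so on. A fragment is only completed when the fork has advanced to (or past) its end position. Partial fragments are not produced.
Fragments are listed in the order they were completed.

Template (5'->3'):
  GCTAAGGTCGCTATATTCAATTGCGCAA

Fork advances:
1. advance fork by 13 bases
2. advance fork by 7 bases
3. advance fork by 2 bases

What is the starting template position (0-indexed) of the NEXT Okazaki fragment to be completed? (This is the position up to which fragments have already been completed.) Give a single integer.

Answer: 20

Derivation:
Step 1: advance 13 -> fork_pos = 0 + 13 = 13. Reached multiple(s) of 4: 4, 8, 12 -> fragments 1-3 completed (3 total).
Step 2: advance 7 -> fork_pos = 13 + 7 = 20. Reached multiple(s) of 4: 16, 20 -> fragments 4-5 completed (5 total).
Step 3: advance 2 -> fork_pos = 20 + 2 = 22. Next multiple of 4 is 24 (not reached); still 5 fragment(s).
5 fragment(s) completed, covering template[0:20] (5 x 4 = 20). The next fragment, fragment 6, covers template[20:24], so it starts at position 20.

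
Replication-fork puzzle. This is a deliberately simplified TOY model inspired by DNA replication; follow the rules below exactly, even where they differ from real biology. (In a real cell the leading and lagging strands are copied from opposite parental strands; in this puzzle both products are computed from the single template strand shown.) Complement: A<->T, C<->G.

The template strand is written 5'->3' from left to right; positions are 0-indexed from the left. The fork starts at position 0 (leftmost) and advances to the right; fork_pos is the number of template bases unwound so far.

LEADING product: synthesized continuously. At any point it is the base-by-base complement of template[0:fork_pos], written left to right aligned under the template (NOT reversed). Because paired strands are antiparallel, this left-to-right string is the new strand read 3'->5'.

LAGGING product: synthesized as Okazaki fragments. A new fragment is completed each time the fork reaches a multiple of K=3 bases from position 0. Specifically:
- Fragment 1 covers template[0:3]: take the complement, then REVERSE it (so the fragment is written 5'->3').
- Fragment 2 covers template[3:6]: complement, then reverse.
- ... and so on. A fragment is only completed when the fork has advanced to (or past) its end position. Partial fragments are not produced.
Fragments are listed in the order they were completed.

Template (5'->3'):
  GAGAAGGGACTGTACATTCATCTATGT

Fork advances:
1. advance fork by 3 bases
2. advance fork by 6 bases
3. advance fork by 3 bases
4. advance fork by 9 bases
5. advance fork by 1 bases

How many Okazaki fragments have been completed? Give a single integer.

Answer: 7

Derivation:
Step 1: advance 3 -> fork_pos = 0 + 3 = 3. Reached multiple(s) of 3: 3 -> fragment 1 completed (1 total).
Step 2: advance 6 -> fork_pos = 3 + 6 = 9. Reached multiple(s) of 3: 6, 9 -> fragments 2-3 completed (3 total).
Step 3: advance 3 -> fork_pos = 9 + 3 = 12. Reached multiple(s) of 3: 12 -> fragment 4 completed (4 total).
Step 4: advance 9 -> fork_pos = 12 + 9 = 21. Reached multiple(s) of 3: 15, 18, 21 -> fragments 5-7 completed (7 total).
Step 5: advance 1 -> fork_pos = 21 + 1 = 22. Next multiple of 3 is 24 (not reached); still 7 fragment(s).
Check: final fork_pos = 22; the multiples of 3 that are <= 22 are 3..21 -> 22 // 3 = 7 completed fragment(s).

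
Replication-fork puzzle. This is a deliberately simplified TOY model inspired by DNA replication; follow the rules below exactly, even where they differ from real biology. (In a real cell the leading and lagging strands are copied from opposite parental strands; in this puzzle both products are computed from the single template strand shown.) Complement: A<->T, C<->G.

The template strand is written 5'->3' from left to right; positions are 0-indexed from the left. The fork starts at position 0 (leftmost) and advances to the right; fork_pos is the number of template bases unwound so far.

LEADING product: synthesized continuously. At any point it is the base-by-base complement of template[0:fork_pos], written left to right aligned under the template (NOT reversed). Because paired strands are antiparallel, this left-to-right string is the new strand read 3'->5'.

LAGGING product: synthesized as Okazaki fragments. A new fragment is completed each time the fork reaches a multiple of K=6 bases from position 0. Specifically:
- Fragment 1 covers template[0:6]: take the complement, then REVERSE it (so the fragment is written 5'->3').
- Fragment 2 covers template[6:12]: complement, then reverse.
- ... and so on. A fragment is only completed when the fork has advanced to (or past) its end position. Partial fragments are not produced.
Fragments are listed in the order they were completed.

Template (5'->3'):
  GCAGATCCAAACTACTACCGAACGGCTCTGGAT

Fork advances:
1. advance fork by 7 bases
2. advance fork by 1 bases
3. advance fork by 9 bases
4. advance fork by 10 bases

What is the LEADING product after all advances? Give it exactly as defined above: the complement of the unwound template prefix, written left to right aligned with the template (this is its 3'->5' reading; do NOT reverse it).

Step 1: advance 7 -> fork_pos = 0 + 7 = 7.
Step 2: advance 1 -> fork_pos = 7 + 1 = 8.
Step 3: advance 9 -> fork_pos = 8 + 9 = 17.
Step 4: advance 10 -> fork_pos = 17 + 10 = 27.
Unwound prefix: template[0:27] = GCAGATCCAAACTACTACCGAACGGCT
Complement it base by base (A<->T, C<->G), keeping left-to-right order:
  [0:5] GCAGA -> CGTCT
  [5:10] TCCAA -> AGGTT
  [10:15] ACTAC -> TGATG
  [15:20] TACCG -> ATGGC
  [20:25] AACGG -> TTGCC
  [25:27] CT -> GA
Concatenate: CGTCTAGGTTTGATGATGGCTTGCCGA (length 27; written aligned with the template, i.e. 3'->5').

Answer: CGTCTAGGTTTGATGATGGCTTGCCGA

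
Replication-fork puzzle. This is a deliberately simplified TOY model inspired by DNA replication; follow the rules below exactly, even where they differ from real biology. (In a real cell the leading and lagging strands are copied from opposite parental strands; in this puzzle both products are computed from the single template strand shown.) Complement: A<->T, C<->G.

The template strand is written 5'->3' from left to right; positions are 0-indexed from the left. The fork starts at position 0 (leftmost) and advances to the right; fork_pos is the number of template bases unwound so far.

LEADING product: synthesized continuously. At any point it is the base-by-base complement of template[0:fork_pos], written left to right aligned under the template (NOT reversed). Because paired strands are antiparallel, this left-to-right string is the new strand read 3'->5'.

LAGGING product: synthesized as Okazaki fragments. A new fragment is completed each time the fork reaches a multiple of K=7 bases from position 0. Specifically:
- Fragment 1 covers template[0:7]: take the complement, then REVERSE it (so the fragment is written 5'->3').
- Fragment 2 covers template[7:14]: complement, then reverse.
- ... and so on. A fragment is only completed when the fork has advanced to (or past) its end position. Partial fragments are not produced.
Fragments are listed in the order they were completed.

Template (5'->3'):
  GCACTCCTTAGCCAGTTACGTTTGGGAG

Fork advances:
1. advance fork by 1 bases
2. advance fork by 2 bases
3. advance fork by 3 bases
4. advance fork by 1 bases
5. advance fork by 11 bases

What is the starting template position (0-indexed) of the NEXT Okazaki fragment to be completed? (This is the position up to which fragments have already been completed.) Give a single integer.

Answer: 14

Derivation:
Step 1: advance 1 -> fork_pos = 0 + 1 = 1. Next multiple of 7 is 7 (not reached); still 0 fragment(s).
Step 2: advance 2 -> fork_pos = 1 + 2 = 3. Next multiple of 7 is 7 (not reached); still 0 fragment(s).
Step 3: advance 3 -> fork_pos = 3 + 3 = 6. Next multiple of 7 is 7 (not reached); still 0 fragment(s).
Step 4: advance 1 -> fork_pos = 6 + 1 = 7. Reached multiple(s) of 7: 7 -> fragment 1 completed (1 total).
Step 5: advance 11 -> fork_pos = 7 + 11 = 18. Reached multiple(s) of 7: 14 -> fragment 2 completed (2 total).
2 fragment(s) completed, covering template[0:14] (2 x 7 = 14). The next fragment, fragment 3, covers template[14:21], so it starts at position 14.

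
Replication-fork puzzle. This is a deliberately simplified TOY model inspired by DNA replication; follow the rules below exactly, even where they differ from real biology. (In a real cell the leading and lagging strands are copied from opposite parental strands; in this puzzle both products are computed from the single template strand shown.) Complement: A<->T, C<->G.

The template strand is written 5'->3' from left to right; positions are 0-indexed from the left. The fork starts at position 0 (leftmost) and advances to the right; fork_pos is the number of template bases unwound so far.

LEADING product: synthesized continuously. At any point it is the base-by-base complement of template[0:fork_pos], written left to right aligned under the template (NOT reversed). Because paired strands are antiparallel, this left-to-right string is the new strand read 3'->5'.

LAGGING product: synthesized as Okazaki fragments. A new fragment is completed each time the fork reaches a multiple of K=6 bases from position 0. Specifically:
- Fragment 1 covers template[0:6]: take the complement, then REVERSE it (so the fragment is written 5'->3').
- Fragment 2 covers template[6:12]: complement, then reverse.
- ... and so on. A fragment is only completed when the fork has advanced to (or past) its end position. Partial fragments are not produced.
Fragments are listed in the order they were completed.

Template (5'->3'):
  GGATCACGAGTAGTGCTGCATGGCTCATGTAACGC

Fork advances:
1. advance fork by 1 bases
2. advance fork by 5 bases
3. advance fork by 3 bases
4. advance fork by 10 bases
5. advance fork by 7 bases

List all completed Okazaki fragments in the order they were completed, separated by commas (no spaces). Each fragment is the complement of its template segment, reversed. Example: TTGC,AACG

Answer: TGATCC,TACTCG,CAGCAC,GCCATG

Derivation:
Step 1: advance 1 -> fork_pos = 0 + 1 = 1. Next multiple of 6 is 6 (not reached); still 0 fragment(s).
Step 2: advance 5 -> fork_pos = 1 + 5 = 6. Reached multiple(s) of 6: 6 -> fragment 1 completed (1 total).
Step 3: advance 3 -> fork_pos = 6 + 3 = 9. Next multiple of 6 is 12 (not reached); still 1 fragment(s).
Step 4: advance 10 -> fork_pos = 9 + 10 = 19. Reached multiple(s) of 6: 12, 18 -> fragments 2-3 completed (3 total).
Step 5: advance 7 -> fork_pos = 19 + 7 = 26. Reached multiple(s) of 6: 24 -> fragment 4 completed (4 total).
Final fork_pos = 26, so 4 fragment(s) are complete. Build each: template segment -> complement -> reverse.
Fragment 1: template[0:6] = GGATCA -> complement CCTAGT -> reversed TGATCC
Fragment 2: template[6:12] = CGAGTA -> complement GCTCAT -> reversed TACTCG
Fragment 3: template[12:18] = GTGCTG -> complement CACGAC -> reversed CAGCAC
Fragment 4: template[18:24] = CATGGC -> complement GTACCG -> reversed GCCATG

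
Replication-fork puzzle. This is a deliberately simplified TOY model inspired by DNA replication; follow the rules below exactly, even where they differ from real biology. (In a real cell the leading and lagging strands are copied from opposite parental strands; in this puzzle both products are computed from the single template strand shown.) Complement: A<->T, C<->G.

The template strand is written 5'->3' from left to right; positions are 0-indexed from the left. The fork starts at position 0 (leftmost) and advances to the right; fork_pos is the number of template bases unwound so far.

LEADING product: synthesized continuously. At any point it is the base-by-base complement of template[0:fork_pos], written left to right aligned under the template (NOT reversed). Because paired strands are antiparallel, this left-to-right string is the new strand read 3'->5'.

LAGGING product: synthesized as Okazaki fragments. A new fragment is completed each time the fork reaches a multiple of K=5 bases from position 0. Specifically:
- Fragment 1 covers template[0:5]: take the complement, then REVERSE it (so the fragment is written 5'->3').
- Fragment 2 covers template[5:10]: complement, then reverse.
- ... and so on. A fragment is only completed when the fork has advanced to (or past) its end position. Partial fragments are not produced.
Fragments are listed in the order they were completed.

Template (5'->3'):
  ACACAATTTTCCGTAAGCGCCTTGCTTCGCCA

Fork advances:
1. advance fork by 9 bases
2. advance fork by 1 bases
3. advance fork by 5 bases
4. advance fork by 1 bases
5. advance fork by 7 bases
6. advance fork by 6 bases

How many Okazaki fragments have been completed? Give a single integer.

Answer: 5

Derivation:
Step 1: advance 9 -> fork_pos = 0 + 9 = 9. Reached multiple(s) of 5: 5 -> fragment 1 completed (1 total).
Step 2: advance 1 -> fork_pos = 9 + 1 = 10. Reached multiple(s) of 5: 10 -> fragment 2 completed (2 total).
Step 3: advance 5 -> fork_pos = 10 + 5 = 15. Reached multiple(s) of 5: 15 -> fragment 3 completed (3 total).
Step 4: advance 1 -> fork_pos = 15 + 1 = 16. Next multiple of 5 is 20 (not reached); still 3 fragment(s).
Step 5: advance 7 -> fork_pos = 16 + 7 = 23. Reached multiple(s) of 5: 20 -> fragment 4 completed (4 total).
Step 6: advance 6 -> fork_pos = 23 + 6 = 29. Reached multiple(s) of 5: 25 -> fragment 5 completed (5 total).
Check: final fork_pos = 29; the multiples of 5 that are <= 29 are 5..25 -> 29 // 5 = 5 completed fragment(s).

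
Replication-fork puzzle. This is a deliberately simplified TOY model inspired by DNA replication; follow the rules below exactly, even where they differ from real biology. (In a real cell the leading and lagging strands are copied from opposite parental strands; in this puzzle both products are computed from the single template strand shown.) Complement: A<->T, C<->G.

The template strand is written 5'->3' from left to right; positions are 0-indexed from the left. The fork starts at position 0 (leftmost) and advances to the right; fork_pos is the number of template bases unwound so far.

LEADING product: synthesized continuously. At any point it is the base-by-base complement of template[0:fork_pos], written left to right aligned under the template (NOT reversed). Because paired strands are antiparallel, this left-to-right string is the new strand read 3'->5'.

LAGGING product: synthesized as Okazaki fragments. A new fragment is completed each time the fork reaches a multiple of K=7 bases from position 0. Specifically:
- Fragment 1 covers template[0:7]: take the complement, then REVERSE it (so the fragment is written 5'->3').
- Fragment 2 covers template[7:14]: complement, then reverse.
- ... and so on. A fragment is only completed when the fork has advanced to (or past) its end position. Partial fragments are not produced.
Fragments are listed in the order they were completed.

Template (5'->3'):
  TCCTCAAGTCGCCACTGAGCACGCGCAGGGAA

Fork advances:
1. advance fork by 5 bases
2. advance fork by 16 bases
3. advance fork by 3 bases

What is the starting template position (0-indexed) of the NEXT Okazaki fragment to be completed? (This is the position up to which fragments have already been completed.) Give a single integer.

Answer: 21

Derivation:
Step 1: advance 5 -> fork_pos = 0 + 5 = 5. Next multiple of 7 is 7 (not reached); still 0 fragment(s).
Step 2: advance 16 -> fork_pos = 5 + 16 = 21. Reached multiple(s) of 7: 7, 14, 21 -> fragments 1-3 completed (3 total).
Step 3: advance 3 -> fork_pos = 21 + 3 = 24. Next multiple of 7 is 28 (not reached); still 3 fragment(s).
3 fragment(s) completed, covering template[0:21] (3 x 7 = 21). The next fragment, fragment 4, covers template[21:28], so it starts at position 21.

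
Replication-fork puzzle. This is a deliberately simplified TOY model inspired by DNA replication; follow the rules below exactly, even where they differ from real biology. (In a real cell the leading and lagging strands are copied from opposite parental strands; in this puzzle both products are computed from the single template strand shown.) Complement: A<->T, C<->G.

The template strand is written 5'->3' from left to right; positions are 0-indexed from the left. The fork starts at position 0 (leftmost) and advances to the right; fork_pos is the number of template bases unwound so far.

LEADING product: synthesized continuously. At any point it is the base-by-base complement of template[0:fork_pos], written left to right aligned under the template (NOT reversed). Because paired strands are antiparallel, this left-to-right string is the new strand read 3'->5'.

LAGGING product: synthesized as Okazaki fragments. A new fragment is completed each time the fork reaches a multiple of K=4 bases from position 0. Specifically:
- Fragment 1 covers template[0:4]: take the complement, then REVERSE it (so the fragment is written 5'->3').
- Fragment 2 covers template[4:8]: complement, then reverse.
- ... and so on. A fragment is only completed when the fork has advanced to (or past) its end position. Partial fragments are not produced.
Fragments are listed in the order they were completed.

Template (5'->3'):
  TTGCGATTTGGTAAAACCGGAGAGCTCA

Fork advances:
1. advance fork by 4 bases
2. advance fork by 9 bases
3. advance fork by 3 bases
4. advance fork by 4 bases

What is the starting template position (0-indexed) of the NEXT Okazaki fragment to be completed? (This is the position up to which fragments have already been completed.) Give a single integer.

Answer: 20

Derivation:
Step 1: advance 4 -> fork_pos = 0 + 4 = 4. Reached multiple(s) of 4: 4 -> fragment 1 completed (1 total).
Step 2: advance 9 -> fork_pos = 4 + 9 = 13. Reached multiple(s) of 4: 8, 12 -> fragments 2-3 completed (3 total).
Step 3: advance 3 -> fork_pos = 13 + 3 = 16. Reached multiple(s) of 4: 16 -> fragment 4 completed (4 total).
Step 4: advance 4 -> fork_pos = 16 + 4 = 20. Reached multiple(s) of 4: 20 -> fragment 5 completed (5 total).
5 fragment(s) completed, covering template[0:20] (5 x 4 = 20). The next fragment, fragment 6, covers template[20:24], so it starts at position 20.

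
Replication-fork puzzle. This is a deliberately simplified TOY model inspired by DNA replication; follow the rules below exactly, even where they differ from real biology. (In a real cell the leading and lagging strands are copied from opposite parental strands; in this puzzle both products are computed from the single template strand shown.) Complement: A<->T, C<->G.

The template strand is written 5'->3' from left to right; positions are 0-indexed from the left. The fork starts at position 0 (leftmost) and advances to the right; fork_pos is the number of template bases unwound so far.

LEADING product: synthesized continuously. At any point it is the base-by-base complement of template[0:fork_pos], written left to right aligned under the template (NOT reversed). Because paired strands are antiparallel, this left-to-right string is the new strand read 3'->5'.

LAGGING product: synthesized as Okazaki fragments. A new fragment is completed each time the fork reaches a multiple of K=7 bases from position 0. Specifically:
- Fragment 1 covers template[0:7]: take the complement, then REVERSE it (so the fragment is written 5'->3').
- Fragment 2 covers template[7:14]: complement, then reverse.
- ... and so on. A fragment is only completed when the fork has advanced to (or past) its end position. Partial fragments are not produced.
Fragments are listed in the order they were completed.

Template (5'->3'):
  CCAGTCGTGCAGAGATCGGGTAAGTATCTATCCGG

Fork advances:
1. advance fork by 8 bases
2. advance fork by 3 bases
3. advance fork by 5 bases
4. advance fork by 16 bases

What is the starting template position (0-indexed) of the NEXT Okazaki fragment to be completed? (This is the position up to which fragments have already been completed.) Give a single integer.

Step 1: advance 8 -> fork_pos = 0 + 8 = 8. Reached multiple(s) of 7: 7 -> fragment 1 completed (1 total).
Step 2: advance 3 -> fork_pos = 8 + 3 = 11. Next multiple of 7 is 14 (not reached); still 1 fragment(s).
Step 3: advance 5 -> fork_pos = 11 + 5 = 16. Reached multiple(s) of 7: 14 -> fragment 2 completed (2 total).
Step 4: advance 16 -> fork_pos = 16 + 16 = 32. Reached multiple(s) of 7: 21, 28 -> fragments 3-4 completed (4 total).
4 fragment(s) completed, covering template[0:28] (4 x 7 = 28). The next fragment, fragment 5, covers template[28:35], so it starts at position 28.

Answer: 28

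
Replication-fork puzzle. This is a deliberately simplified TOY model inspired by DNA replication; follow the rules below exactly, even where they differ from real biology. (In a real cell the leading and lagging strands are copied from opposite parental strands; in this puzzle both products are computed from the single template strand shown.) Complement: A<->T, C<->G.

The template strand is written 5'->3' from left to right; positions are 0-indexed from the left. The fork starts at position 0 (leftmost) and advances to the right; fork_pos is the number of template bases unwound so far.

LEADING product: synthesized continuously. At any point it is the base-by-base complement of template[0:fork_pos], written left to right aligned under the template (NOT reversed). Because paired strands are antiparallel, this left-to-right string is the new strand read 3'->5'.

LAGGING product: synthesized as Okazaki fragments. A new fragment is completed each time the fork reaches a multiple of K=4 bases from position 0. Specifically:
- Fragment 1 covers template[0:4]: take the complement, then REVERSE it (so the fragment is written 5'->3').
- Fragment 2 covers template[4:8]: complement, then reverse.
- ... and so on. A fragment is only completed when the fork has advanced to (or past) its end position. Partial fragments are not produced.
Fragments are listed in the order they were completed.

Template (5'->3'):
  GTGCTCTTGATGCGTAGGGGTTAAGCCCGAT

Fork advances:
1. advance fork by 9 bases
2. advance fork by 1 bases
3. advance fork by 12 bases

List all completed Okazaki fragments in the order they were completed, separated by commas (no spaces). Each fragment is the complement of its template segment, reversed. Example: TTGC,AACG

Answer: GCAC,AAGA,CATC,TACG,CCCC

Derivation:
Step 1: advance 9 -> fork_pos = 0 + 9 = 9. Reached multiple(s) of 4: 4, 8 -> fragments 1-2 completed (2 total).
Step 2: advance 1 -> fork_pos = 9 + 1 = 10. Next multiple of 4 is 12 (not reached); still 2 fragment(s).
Step 3: advance 12 -> fork_pos = 10 + 12 = 22. Reached multiple(s) of 4: 12, 16, 20 -> fragments 3-5 completed (5 total).
Final fork_pos = 22, so 5 fragment(s) are complete. Build each: template segment -> complement -> reverse.
Fragment 1: template[0:4] = GTGC -> complement CACG -> reversed GCAC
Fragment 2: template[4:8] = TCTT -> complement AGAA -> reversed AAGA
Fragment 3: template[8:12] = GATG -> complement CTAC -> reversed CATC
Fragment 4: template[12:16] = CGTA -> complement GCAT -> reversed TACG
Fragment 5: template[16:20] = GGGG -> complement CCCC -> reversed CCCC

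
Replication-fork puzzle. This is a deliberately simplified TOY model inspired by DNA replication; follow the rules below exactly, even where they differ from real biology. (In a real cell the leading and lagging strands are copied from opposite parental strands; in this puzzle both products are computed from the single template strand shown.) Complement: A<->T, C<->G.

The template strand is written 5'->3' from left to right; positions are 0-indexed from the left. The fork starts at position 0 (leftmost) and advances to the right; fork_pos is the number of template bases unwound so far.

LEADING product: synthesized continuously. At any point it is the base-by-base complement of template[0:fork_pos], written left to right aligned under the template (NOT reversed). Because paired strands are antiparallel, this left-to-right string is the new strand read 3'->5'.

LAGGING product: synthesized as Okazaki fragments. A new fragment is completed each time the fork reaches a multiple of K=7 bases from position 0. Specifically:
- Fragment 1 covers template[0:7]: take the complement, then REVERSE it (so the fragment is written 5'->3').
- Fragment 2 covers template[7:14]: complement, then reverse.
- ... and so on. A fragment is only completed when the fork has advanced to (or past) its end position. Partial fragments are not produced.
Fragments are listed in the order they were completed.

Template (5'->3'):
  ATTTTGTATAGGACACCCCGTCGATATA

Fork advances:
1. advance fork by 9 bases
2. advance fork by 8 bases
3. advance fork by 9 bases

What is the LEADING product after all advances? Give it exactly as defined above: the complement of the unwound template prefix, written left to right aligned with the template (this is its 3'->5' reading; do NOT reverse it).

Step 1: advance 9 -> fork_pos = 0 + 9 = 9.
Step 2: advance 8 -> fork_pos = 9 + 8 = 17.
Step 3: advance 9 -> fork_pos = 17 + 9 = 26.
Unwound prefix: template[0:26] = ATTTTGTATAGGACACCCCGTCGATA
Complement it base by base (A<->T, C<->G), keeping left-to-right order:
  [0:5] ATTTT -> TAAAA
  [5:10] GTATA -> CATAT
  [10:15] GGACA -> CCTGT
  [15:20] CCCCG -> GGGGC
  [20:25] TCGAT -> AGCTA
  [25:26] A -> T
Concatenate: TAAAACATATCCTGTGGGGCAGCTAT (length 26; written aligned with the template, i.e. 3'->5').

Answer: TAAAACATATCCTGTGGGGCAGCTAT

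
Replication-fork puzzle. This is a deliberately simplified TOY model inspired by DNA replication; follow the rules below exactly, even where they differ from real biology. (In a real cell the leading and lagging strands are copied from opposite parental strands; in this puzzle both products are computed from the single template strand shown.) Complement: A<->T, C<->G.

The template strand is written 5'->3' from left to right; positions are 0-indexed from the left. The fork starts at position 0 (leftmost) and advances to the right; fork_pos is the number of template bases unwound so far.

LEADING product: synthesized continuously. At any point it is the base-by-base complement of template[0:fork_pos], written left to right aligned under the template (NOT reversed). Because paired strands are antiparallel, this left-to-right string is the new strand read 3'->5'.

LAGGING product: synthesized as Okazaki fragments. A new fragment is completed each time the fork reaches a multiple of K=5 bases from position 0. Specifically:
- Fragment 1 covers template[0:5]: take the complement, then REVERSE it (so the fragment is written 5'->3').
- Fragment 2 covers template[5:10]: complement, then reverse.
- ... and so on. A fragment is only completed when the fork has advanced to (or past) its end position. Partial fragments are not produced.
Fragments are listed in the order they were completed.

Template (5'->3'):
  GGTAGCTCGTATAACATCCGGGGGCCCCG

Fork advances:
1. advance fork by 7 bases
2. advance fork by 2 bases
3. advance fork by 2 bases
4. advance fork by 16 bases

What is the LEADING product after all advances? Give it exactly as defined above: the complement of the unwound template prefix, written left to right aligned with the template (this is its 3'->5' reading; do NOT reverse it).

Step 1: advance 7 -> fork_pos = 0 + 7 = 7.
Step 2: advance 2 -> fork_pos = 7 + 2 = 9.
Step 3: advance 2 -> fork_pos = 9 + 2 = 11.
Step 4: advance 16 -> fork_pos = 11 + 16 = 27.
Unwound prefix: template[0:27] = GGTAGCTCGTATAACATCCGGGGGCCC
Complement it base by base (A<->T, C<->G), keeping left-to-right order:
  [0:5] GGTAG -> CCATC
  [5:10] CTCGT -> GAGCA
  [10:15] ATAAC -> TATTG
  [15:20] ATCCG -> TAGGC
  [20:25] GGGGC -> CCCCG
  [25:27] CC -> GG
Concatenate: CCATCGAGCATATTGTAGGCCCCCGGG (length 27; written aligned with the template, i.e. 3'->5').

Answer: CCATCGAGCATATTGTAGGCCCCCGGG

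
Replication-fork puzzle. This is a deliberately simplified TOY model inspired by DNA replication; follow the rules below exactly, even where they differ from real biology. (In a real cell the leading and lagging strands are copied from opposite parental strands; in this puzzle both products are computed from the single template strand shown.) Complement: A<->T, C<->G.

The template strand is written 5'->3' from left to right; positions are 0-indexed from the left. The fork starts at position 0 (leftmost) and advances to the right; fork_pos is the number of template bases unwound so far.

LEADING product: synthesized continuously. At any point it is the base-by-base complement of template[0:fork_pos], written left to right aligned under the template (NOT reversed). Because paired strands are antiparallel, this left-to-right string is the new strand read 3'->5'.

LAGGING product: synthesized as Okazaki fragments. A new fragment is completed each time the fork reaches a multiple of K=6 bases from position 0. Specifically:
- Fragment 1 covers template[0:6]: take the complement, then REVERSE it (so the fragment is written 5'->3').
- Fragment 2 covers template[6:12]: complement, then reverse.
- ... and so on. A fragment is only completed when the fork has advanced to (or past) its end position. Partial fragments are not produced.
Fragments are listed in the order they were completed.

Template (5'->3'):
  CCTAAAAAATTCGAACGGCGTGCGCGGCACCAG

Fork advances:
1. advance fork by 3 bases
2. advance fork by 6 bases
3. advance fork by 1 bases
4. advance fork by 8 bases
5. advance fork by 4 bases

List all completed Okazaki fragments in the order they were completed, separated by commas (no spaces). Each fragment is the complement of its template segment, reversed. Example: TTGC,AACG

Step 1: advance 3 -> fork_pos = 0 + 3 = 3. Next multiple of 6 is 6 (not reached); still 0 fragment(s).
Step 2: advance 6 -> fork_pos = 3 + 6 = 9. Reached multiple(s) of 6: 6 -> fragment 1 completed (1 total).
Step 3: advance 1 -> fork_pos = 9 + 1 = 10. Next multiple of 6 is 12 (not reached); still 1 fragment(s).
Step 4: advance 8 -> fork_pos = 10 + 8 = 18. Reached multiple(s) of 6: 12, 18 -> fragments 2-3 completed (3 total).
Step 5: advance 4 -> fork_pos = 18 + 4 = 22. Next multiple of 6 is 24 (not reached); still 3 fragment(s).
Final fork_pos = 22, so 3 fragment(s) are complete. Build each: template segment -> complement -> reverse.
Fragment 1: template[0:6] = CCTAAA -> complement GGATTT -> reversed TTTAGG
Fragment 2: template[6:12] = AAATTC -> complement TTTAAG -> reversed GAATTT
Fragment 3: template[12:18] = GAACGG -> complement CTTGCC -> reversed CCGTTC

Answer: TTTAGG,GAATTT,CCGTTC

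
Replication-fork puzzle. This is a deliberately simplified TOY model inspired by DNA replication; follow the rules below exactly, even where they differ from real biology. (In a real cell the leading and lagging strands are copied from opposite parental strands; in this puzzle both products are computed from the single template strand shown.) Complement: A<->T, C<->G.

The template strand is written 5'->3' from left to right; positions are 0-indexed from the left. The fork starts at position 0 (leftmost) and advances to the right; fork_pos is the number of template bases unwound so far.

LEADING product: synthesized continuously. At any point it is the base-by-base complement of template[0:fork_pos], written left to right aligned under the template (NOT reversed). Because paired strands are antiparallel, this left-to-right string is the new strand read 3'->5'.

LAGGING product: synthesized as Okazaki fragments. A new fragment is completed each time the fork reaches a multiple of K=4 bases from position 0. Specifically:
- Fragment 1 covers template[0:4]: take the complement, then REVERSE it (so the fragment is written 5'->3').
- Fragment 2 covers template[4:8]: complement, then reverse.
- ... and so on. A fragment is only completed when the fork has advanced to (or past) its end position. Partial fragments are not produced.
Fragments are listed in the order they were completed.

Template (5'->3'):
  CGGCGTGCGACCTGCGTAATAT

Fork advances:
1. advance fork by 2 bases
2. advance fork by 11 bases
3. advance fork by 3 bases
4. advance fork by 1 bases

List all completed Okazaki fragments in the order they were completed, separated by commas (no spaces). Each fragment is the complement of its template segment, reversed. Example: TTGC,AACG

Step 1: advance 2 -> fork_pos = 0 + 2 = 2. Next multiple of 4 is 4 (not reached); still 0 fragment(s).
Step 2: advance 11 -> fork_pos = 2 + 11 = 13. Reached multiple(s) of 4: 4, 8, 12 -> fragments 1-3 completed (3 total).
Step 3: advance 3 -> fork_pos = 13 + 3 = 16. Reached multiple(s) of 4: 16 -> fragment 4 completed (4 total).
Step 4: advance 1 -> fork_pos = 16 + 1 = 17. Next multiple of 4 is 20 (not reached); still 4 fragment(s).
Final fork_pos = 17, so 4 fragment(s) are complete. Build each: template segment -> complement -> reverse.
Fragment 1: template[0:4] = CGGC -> complement GCCG -> reversed GCCG
Fragment 2: template[4:8] = GTGC -> complement CACG -> reversed GCAC
Fragment 3: template[8:12] = GACC -> complement CTGG -> reversed GGTC
Fragment 4: template[12:16] = TGCG -> complement ACGC -> reversed CGCA

Answer: GCCG,GCAC,GGTC,CGCA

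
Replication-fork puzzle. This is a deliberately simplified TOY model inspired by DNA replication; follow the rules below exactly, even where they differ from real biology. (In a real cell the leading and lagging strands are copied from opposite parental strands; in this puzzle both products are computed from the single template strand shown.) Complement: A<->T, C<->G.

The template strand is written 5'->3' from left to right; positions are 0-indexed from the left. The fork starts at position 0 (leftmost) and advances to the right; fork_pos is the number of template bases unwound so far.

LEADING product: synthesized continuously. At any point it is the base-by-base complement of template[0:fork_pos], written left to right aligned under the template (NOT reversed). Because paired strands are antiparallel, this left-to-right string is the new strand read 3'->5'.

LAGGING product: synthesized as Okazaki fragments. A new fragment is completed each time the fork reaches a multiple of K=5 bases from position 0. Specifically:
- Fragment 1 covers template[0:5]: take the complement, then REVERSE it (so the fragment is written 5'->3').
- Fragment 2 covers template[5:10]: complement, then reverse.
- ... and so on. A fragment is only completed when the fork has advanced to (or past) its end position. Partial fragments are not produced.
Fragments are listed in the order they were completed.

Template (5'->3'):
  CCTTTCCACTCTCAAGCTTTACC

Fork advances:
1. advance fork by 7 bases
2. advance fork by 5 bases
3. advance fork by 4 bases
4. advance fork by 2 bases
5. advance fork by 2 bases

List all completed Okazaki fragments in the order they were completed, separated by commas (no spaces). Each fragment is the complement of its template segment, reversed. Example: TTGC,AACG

Answer: AAAGG,AGTGG,TTGAG,AAAGC

Derivation:
Step 1: advance 7 -> fork_pos = 0 + 7 = 7. Reached multiple(s) of 5: 5 -> fragment 1 completed (1 total).
Step 2: advance 5 -> fork_pos = 7 + 5 = 12. Reached multiple(s) of 5: 10 -> fragment 2 completed (2 total).
Step 3: advance 4 -> fork_pos = 12 + 4 = 16. Reached multiple(s) of 5: 15 -> fragment 3 completed (3 total).
Step 4: advance 2 -> fork_pos = 16 + 2 = 18. Next multiple of 5 is 20 (not reached); still 3 fragment(s).
Step 5: advance 2 -> fork_pos = 18 + 2 = 20. Reached multiple(s) of 5: 20 -> fragment 4 completed (4 total).
Final fork_pos = 20, so 4 fragment(s) are complete. Build each: template segment -> complement -> reverse.
Fragment 1: template[0:5] = CCTTT -> complement GGAAA -> reversed AAAGG
Fragment 2: template[5:10] = CCACT -> complement GGTGA -> reversed AGTGG
Fragment 3: template[10:15] = CTCAA -> complement GAGTT -> reversed TTGAG
Fragment 4: template[15:20] = GCTTT -> complement CGAAA -> reversed AAAGC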